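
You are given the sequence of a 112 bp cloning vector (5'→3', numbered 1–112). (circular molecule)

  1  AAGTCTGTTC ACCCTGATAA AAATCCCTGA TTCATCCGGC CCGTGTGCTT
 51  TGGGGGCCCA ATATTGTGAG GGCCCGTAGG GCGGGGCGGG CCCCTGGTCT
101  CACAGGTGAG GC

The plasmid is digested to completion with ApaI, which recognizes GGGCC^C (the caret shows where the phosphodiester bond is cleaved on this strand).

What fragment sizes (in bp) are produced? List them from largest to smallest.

78, 18, 16 bp

ApaI sites (GGGCCC) start at positions 54, 70, 88.
ApaI cuts after base 5 of each site (before the last base), so after positions 58, 74, 92.
Circular molecule, 3 cuts → 3 fragments:
  59–74 → 16 bp
  75–92 → 18 bp
  93–112 then 1–58 → 20 + 58 = 78 bp
Sorted largest to smallest: 78, 18, 16 bp.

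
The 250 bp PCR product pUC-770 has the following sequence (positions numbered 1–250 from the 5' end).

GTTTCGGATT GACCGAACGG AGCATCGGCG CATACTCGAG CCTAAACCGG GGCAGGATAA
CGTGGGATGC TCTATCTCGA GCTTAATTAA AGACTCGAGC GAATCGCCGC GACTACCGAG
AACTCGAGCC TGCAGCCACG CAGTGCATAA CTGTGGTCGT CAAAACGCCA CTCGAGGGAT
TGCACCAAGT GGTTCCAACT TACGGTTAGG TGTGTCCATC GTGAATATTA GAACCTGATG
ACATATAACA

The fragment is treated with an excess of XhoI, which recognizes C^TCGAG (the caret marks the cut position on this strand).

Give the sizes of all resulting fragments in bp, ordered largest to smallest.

79, 48, 41, 35, 29, 18 bp

XhoI sites (CTCGAG) start at positions 35, 76, 94, 123, 171.
XhoI cuts after the first base of each site, so after positions 35, 76, 94, 123, 171.
Linear molecule, 5 cuts → 6 fragments:
  1–35 → 35 bp
  36–76 → 41 bp
  77–94 → 18 bp
  95–123 → 29 bp
  124–171 → 48 bp
  172–250 → 79 bp
Sorted largest to smallest: 79, 48, 41, 35, 29, 18 bp.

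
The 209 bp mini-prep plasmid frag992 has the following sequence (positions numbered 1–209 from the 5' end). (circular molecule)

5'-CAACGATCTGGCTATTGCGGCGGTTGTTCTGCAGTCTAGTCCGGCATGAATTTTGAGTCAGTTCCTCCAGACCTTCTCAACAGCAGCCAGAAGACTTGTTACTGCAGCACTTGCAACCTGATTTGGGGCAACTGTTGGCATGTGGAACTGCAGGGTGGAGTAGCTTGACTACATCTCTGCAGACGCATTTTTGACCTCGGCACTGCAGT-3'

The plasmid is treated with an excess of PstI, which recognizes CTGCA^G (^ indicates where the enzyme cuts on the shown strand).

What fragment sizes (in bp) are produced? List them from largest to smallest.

PstI sites (CTGCAG) start at positions 29, 102, 148, 177, 203.
PstI cuts after base 5 of each site (before the last base), so after positions 33, 106, 152, 181, 207.
Circular molecule, 5 cuts → 5 fragments:
  34–106 → 73 bp
  107–152 → 46 bp
  153–181 → 29 bp
  182–207 → 26 bp
  208–209 then 1–33 → 2 + 33 = 35 bp
Sorted largest to smallest: 73, 46, 35, 29, 26 bp.

73, 46, 35, 29, 26 bp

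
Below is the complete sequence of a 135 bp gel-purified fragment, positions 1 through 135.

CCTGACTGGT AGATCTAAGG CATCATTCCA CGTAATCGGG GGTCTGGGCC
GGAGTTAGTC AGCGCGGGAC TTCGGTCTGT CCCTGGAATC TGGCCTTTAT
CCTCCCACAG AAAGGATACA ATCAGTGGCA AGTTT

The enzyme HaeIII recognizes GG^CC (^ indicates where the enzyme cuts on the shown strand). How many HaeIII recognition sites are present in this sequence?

GGCC occurs starting at positions 47, 92.
HaeIII cuts at 2 sites.

2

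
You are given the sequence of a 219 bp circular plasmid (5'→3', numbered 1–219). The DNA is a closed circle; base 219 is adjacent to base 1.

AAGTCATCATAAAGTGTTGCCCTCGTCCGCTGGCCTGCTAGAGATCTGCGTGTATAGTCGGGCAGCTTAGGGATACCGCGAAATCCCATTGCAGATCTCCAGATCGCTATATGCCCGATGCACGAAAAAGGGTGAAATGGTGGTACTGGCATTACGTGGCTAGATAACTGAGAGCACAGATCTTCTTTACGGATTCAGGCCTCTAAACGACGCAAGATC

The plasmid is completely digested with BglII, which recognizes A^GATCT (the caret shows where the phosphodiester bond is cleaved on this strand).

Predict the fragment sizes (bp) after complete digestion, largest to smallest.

BglII sites (AGATCT) start at positions 42, 93, 178.
BglII cuts after the first base of each site, so after positions 42, 93, 178.
Circular molecule, 3 cuts → 3 fragments:
  43–93 → 51 bp
  94–178 → 85 bp
  179–219 then 1–42 → 41 + 42 = 83 bp
Sorted largest to smallest: 85, 83, 51 bp.

85, 83, 51 bp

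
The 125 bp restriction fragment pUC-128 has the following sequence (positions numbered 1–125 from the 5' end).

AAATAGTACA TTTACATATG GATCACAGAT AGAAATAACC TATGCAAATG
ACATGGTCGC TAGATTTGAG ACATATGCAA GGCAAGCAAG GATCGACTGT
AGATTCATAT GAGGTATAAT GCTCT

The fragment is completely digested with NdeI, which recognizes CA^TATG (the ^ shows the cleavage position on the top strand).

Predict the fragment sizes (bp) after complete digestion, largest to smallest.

57, 34, 18, 16 bp

NdeI sites (CATATG) start at positions 15, 72, 106.
NdeI cuts after base 2 of each site, so after positions 16, 73, 107.
Linear molecule, 3 cuts → 4 fragments:
  1–16 → 16 bp
  17–73 → 57 bp
  74–107 → 34 bp
  108–125 → 18 bp
Sorted largest to smallest: 57, 34, 18, 16 bp.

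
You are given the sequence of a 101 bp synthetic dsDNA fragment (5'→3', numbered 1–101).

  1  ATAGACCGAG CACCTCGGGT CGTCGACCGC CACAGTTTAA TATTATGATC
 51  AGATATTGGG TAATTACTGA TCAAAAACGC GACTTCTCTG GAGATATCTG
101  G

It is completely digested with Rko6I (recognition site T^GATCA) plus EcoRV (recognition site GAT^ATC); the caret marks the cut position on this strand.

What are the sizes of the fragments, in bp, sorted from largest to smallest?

Rko6I sites (TGATCA) start at positions 46, 68.
Rko6I cuts after the first base of each site, so after positions 46, 68.
The EcoRV site (GATATC) starts at position 93.
EcoRV cuts after base 3 of each site, so after position 95.
Combined cut positions: 46, 68, 95.
Linear molecule, 3 cuts → 4 fragments:
  1–46 → 46 bp
  47–68 → 22 bp
  69–95 → 27 bp
  96–101 → 6 bp
Sorted largest to smallest: 46, 27, 22, 6 bp.

46, 27, 22, 6 bp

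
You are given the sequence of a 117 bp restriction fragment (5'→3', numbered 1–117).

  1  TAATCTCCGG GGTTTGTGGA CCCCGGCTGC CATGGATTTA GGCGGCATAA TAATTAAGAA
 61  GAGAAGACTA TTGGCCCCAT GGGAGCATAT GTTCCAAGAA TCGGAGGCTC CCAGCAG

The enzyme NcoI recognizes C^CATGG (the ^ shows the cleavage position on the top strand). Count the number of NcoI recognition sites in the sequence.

2

CCATGG occurs starting at positions 30, 77.
NcoI cuts at 2 sites.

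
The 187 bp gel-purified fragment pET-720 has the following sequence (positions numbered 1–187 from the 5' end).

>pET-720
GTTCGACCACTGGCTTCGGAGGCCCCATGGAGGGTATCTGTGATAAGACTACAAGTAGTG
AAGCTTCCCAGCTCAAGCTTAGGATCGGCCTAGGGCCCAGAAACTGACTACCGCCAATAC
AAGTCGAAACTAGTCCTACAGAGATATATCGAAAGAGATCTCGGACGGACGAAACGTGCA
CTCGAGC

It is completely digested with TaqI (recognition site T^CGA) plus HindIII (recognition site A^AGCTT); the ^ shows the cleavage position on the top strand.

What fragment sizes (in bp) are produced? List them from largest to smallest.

58, 49, 33, 25, 14, 5, 3 bp

TaqI sites (TCGA) start at positions 3, 124, 149, 182.
TaqI cuts after the first base of each site, so after positions 3, 124, 149, 182.
HindIII sites (AAGCTT) start at positions 61, 75.
HindIII cuts after the first base of each site, so after positions 61, 75.
Combined cut positions: 3, 61, 75, 124, 149, 182.
Linear molecule, 6 cuts → 7 fragments:
  1–3 → 3 bp
  4–61 → 58 bp
  62–75 → 14 bp
  76–124 → 49 bp
  125–149 → 25 bp
  150–182 → 33 bp
  183–187 → 5 bp
Sorted largest to smallest: 58, 49, 33, 25, 14, 5, 3 bp.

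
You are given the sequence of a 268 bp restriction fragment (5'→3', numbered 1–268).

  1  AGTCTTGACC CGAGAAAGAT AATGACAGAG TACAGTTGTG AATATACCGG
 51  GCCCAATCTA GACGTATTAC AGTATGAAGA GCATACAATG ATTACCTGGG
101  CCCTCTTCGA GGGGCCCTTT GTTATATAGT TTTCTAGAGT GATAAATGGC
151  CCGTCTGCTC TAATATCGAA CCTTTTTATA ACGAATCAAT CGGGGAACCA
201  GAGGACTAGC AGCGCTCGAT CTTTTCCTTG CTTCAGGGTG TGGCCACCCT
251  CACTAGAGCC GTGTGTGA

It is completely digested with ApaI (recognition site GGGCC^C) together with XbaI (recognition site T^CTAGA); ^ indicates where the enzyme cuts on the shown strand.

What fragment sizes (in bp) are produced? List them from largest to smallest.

ApaI sites (GGGCCC) start at positions 49, 98, 112.
ApaI cuts after base 5 of each site (before the last base), so after positions 53, 102, 116.
XbaI sites (TCTAGA) start at positions 57, 133.
XbaI cuts after the first base of each site, so after positions 57, 133.
Combined cut positions: 53, 57, 102, 116, 133.
Linear molecule, 5 cuts → 6 fragments:
  1–53 → 53 bp
  54–57 → 4 bp
  58–102 → 45 bp
  103–116 → 14 bp
  117–133 → 17 bp
  134–268 → 135 bp
Sorted largest to smallest: 135, 53, 45, 17, 14, 4 bp.

135, 53, 45, 17, 14, 4 bp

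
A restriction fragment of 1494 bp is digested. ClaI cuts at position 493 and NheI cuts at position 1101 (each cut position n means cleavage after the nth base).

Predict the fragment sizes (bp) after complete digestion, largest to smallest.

608, 493, 393 bp

Combined cut positions (sorted): 493, 1101.
Linear molecule, 2 cuts → 3 fragments:
  493 − 0 = 493 bp
  1101 − 493 = 608 bp
  1494 − 1101 = 393 bp
Sorted largest to smallest: 608, 493, 393 bp.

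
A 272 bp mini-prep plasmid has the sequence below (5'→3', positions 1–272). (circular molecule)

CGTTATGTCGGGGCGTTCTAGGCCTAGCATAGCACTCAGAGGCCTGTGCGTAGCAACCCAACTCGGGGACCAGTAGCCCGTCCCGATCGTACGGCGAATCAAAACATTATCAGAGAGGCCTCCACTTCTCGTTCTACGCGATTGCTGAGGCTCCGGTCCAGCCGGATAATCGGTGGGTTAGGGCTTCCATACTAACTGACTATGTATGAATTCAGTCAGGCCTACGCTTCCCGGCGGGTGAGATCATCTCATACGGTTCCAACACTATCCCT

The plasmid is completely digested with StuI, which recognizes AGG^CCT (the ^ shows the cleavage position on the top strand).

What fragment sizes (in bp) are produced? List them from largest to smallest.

StuI sites (AGGCCT) start at positions 20, 40, 116, 218.
StuI cuts after base 3 of each site, so after positions 22, 42, 118, 220.
Circular molecule, 4 cuts → 4 fragments:
  23–42 → 20 bp
  43–118 → 76 bp
  119–220 → 102 bp
  221–272 then 1–22 → 52 + 22 = 74 bp
Sorted largest to smallest: 102, 76, 74, 20 bp.

102, 76, 74, 20 bp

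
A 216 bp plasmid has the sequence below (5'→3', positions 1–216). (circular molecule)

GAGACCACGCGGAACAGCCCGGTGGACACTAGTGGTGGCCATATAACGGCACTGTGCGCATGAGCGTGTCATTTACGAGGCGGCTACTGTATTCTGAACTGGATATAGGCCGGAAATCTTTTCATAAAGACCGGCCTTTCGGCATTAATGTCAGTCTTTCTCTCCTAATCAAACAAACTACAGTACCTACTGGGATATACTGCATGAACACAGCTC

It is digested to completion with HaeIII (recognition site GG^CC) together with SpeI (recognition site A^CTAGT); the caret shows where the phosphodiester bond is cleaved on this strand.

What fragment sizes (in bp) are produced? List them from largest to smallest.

110, 71, 25, 10 bp

HaeIII sites (GGCC) start at positions 37, 108, 133.
HaeIII cuts after base 2 of each site, so after positions 38, 109, 134.
The SpeI site (ACTAGT) starts at position 28.
SpeI cuts after the first base of each site, so after position 28.
Combined cut positions: 28, 38, 109, 134.
Circular molecule, 4 cuts → 4 fragments:
  29–38 → 10 bp
  39–109 → 71 bp
  110–134 → 25 bp
  135–216 then 1–28 → 82 + 28 = 110 bp
Sorted largest to smallest: 110, 71, 25, 10 bp.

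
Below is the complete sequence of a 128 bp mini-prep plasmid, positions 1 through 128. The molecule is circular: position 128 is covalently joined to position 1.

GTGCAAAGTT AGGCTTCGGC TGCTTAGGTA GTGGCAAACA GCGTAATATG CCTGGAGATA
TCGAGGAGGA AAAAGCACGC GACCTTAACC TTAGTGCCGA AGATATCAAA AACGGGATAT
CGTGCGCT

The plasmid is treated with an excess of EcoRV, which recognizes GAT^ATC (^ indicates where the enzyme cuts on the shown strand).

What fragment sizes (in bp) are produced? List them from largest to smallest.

69, 45, 14 bp

EcoRV sites (GATATC) start at positions 57, 102, 116.
EcoRV cuts after base 3 of each site, so after positions 59, 104, 118.
Circular molecule, 3 cuts → 3 fragments:
  60–104 → 45 bp
  105–118 → 14 bp
  119–128 then 1–59 → 10 + 59 = 69 bp
Sorted largest to smallest: 69, 45, 14 bp.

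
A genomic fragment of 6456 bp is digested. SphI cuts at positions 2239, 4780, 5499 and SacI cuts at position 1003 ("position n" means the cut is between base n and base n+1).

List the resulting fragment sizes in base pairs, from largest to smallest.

Combined cut positions (sorted): 1003, 2239, 4780, 5499.
Linear molecule, 4 cuts → 5 fragments:
  1003 − 0 = 1003 bp
  2239 − 1003 = 1236 bp
  4780 − 2239 = 2541 bp
  5499 − 4780 = 719 bp
  6456 − 5499 = 957 bp
Sorted largest to smallest: 2541, 1236, 1003, 957, 719 bp.

2541, 1236, 1003, 957, 719 bp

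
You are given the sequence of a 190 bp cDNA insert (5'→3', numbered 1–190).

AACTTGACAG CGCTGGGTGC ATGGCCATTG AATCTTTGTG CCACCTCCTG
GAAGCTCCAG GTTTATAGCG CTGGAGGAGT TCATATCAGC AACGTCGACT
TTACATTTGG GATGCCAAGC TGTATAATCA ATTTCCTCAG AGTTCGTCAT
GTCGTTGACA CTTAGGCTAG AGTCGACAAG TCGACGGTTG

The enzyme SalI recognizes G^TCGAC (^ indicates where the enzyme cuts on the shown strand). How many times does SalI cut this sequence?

GTCGAC occurs starting at positions 94, 172, 180.
SalI cuts at 3 sites.

3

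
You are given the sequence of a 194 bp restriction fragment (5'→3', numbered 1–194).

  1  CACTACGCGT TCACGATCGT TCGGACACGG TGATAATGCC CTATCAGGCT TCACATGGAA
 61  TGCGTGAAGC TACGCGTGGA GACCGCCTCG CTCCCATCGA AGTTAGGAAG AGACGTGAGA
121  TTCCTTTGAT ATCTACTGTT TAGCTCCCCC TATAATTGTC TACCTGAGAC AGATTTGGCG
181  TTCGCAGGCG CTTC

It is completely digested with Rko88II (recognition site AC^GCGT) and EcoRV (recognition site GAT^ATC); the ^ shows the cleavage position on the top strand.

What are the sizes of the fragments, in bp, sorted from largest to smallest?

Rko88II sites (ACGCGT) start at positions 5, 72.
Rko88II cuts after base 2 of each site, so after positions 6, 73.
The EcoRV site (GATATC) starts at position 128.
EcoRV cuts after base 3 of each site, so after position 130.
Combined cut positions: 6, 73, 130.
Linear molecule, 3 cuts → 4 fragments:
  1–6 → 6 bp
  7–73 → 67 bp
  74–130 → 57 bp
  131–194 → 64 bp
Sorted largest to smallest: 67, 64, 57, 6 bp.

67, 64, 57, 6 bp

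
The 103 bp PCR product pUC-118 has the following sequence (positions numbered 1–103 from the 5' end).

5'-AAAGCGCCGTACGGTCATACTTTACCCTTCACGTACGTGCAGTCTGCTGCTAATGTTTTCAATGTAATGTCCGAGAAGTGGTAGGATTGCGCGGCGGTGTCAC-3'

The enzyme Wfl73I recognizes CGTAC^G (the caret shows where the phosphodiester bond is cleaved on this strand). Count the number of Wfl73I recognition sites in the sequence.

2

CGTACG occurs starting at positions 8, 32.
Wfl73I cuts at 2 sites.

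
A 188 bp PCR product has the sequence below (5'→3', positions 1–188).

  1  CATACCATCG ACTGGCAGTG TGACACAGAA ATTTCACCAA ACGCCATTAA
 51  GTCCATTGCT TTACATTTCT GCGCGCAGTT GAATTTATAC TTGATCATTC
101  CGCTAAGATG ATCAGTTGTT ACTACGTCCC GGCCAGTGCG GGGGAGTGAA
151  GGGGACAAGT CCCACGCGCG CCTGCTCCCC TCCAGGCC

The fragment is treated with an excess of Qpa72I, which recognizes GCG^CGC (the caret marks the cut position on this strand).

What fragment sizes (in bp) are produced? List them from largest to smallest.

95, 73, 20 bp

Qpa72I sites (GCGCGC) start at positions 71, 166.
Qpa72I cuts after base 3 of each site, so after positions 73, 168.
Linear molecule, 2 cuts → 3 fragments:
  1–73 → 73 bp
  74–168 → 95 bp
  169–188 → 20 bp
Sorted largest to smallest: 95, 73, 20 bp.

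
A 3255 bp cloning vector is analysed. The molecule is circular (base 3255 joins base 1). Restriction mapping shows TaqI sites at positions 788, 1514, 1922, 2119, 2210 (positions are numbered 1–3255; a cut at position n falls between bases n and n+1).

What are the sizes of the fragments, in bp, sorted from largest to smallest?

1833, 726, 408, 197, 91 bp

Circular molecule, 5 cuts → 5 fragments:
  1514 − 788 = 726 bp
  1922 − 1514 = 408 bp
  2119 − 1922 = 197 bp
  2210 − 2119 = 91 bp
  wrap: 3255 − 2210 + 788 = 1833 bp
Sorted largest to smallest: 1833, 726, 408, 197, 91 bp.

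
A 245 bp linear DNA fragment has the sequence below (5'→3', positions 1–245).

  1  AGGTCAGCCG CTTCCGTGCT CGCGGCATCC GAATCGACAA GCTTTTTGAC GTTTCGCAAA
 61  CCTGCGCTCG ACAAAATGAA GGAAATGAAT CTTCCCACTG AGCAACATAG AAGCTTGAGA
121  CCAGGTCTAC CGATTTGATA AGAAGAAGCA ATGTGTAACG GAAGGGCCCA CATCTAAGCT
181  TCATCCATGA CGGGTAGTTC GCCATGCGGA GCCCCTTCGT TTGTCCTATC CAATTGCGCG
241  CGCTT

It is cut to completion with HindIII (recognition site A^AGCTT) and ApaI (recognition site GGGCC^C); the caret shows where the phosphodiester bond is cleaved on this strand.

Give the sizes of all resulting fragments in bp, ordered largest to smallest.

HindIII sites (AAGCTT) start at positions 39, 111, 176.
HindIII cuts after the first base of each site, so after positions 39, 111, 176.
The ApaI site (GGGCCC) starts at position 164.
ApaI cuts after base 5 of each site (before the last base), so after position 168.
Combined cut positions: 39, 111, 168, 176.
Linear molecule, 4 cuts → 5 fragments:
  1–39 → 39 bp
  40–111 → 72 bp
  112–168 → 57 bp
  169–176 → 8 bp
  177–245 → 69 bp
Sorted largest to smallest: 72, 69, 57, 39, 8 bp.

72, 69, 57, 39, 8 bp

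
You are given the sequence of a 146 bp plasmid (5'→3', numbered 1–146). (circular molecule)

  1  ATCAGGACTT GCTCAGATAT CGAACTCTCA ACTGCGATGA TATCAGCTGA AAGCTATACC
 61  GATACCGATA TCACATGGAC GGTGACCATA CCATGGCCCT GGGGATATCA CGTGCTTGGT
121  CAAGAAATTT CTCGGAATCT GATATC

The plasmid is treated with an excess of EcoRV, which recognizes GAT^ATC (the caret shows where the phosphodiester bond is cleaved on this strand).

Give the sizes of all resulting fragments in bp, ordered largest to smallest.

37, 37, 28, 23, 21 bp

EcoRV sites (GATATC) start at positions 16, 39, 67, 104, 141.
EcoRV cuts after base 3 of each site, so after positions 18, 41, 69, 106, 143.
Circular molecule, 5 cuts → 5 fragments:
  19–41 → 23 bp
  42–69 → 28 bp
  70–106 → 37 bp
  107–143 → 37 bp
  144–146 then 1–18 → 3 + 18 = 21 bp
Sorted largest to smallest: 37, 37, 28, 23, 21 bp.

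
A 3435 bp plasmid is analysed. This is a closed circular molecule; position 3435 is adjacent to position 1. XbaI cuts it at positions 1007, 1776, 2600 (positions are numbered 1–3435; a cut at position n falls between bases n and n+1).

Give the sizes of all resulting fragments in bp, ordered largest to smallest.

1842, 824, 769 bp

Circular molecule, 3 cuts → 3 fragments:
  1776 − 1007 = 769 bp
  2600 − 1776 = 824 bp
  wrap: 3435 − 2600 + 1007 = 1842 bp
Sorted largest to smallest: 1842, 824, 769 bp.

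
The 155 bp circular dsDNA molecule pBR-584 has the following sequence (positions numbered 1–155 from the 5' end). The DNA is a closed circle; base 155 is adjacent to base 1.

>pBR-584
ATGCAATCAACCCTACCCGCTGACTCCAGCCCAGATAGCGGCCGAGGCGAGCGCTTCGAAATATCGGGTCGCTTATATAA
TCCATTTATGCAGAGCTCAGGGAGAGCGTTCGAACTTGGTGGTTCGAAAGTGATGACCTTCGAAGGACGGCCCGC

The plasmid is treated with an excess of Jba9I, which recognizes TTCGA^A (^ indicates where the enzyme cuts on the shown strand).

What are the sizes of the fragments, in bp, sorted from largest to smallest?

71, 54, 16, 14 bp

Jba9I sites (TTCGAA) start at positions 55, 109, 123, 139.
Jba9I cuts after base 5 of each site (before the last base), so after positions 59, 113, 127, 143.
Circular molecule, 4 cuts → 4 fragments:
  60–113 → 54 bp
  114–127 → 14 bp
  128–143 → 16 bp
  144–155 then 1–59 → 12 + 59 = 71 bp
Sorted largest to smallest: 71, 54, 16, 14 bp.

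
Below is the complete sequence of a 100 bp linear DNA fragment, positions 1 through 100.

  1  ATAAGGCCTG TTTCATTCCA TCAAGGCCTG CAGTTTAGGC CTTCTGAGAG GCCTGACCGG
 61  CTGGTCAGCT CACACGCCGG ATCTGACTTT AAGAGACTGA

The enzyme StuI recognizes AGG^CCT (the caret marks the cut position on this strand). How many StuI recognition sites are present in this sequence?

AGGCCT occurs starting at positions 4, 24, 37, 49.
StuI cuts at 4 sites.

4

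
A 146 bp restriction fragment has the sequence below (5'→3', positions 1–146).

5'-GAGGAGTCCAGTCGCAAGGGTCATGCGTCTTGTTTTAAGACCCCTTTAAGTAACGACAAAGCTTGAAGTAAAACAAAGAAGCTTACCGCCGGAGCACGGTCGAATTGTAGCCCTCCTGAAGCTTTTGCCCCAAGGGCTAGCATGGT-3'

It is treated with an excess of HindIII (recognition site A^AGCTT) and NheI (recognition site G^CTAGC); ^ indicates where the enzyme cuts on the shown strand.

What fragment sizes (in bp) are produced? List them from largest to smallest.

59, 40, 20, 17, 10 bp

HindIII sites (AAGCTT) start at positions 59, 79, 119.
HindIII cuts after the first base of each site, so after positions 59, 79, 119.
The NheI site (GCTAGC) starts at position 136.
NheI cuts after the first base of each site, so after position 136.
Combined cut positions: 59, 79, 119, 136.
Linear molecule, 4 cuts → 5 fragments:
  1–59 → 59 bp
  60–79 → 20 bp
  80–119 → 40 bp
  120–136 → 17 bp
  137–146 → 10 bp
Sorted largest to smallest: 59, 40, 20, 17, 10 bp.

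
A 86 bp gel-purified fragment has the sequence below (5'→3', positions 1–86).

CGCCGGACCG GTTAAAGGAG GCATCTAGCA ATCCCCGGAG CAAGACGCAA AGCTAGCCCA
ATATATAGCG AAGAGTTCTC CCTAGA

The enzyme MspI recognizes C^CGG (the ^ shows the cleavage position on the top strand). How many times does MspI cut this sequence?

CCGG occurs starting at positions 3, 8, 35.
MspI cuts at 3 sites.

3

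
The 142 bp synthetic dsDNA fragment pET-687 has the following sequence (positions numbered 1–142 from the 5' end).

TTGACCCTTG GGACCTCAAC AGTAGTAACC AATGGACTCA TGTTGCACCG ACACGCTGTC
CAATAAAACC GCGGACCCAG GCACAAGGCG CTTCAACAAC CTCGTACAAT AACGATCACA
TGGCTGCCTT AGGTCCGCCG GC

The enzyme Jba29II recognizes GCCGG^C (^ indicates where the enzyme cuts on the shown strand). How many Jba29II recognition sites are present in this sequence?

GCCGGC occurs starting at position 137.
Jba29II cuts at 1 site.

1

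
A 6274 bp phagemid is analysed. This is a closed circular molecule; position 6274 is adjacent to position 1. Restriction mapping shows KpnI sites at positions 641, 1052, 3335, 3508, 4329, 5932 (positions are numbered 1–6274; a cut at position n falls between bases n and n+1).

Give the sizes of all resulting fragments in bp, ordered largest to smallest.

Circular molecule, 6 cuts → 6 fragments:
  1052 − 641 = 411 bp
  3335 − 1052 = 2283 bp
  3508 − 3335 = 173 bp
  4329 − 3508 = 821 bp
  5932 − 4329 = 1603 bp
  wrap: 6274 − 5932 + 641 = 983 bp
Sorted largest to smallest: 2283, 1603, 983, 821, 411, 173 bp.

2283, 1603, 983, 821, 411, 173 bp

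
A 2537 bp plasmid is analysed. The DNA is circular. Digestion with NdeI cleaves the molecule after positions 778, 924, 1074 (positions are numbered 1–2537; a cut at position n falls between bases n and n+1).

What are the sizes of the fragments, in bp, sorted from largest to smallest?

Circular molecule, 3 cuts → 3 fragments:
  924 − 778 = 146 bp
  1074 − 924 = 150 bp
  wrap: 2537 − 1074 + 778 = 2241 bp
Sorted largest to smallest: 2241, 150, 146 bp.

2241, 150, 146 bp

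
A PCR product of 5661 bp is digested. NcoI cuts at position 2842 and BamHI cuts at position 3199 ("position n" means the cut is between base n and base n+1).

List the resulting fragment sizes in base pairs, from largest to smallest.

2842, 2462, 357 bp

Combined cut positions (sorted): 2842, 3199.
Linear molecule, 2 cuts → 3 fragments:
  2842 − 0 = 2842 bp
  3199 − 2842 = 357 bp
  5661 − 3199 = 2462 bp
Sorted largest to smallest: 2842, 2462, 357 bp.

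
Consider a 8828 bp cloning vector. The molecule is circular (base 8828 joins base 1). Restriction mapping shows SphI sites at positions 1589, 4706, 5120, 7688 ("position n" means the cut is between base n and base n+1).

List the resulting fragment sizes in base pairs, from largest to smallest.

3117, 2729, 2568, 414 bp

Circular molecule, 4 cuts → 4 fragments:
  4706 − 1589 = 3117 bp
  5120 − 4706 = 414 bp
  7688 − 5120 = 2568 bp
  wrap: 8828 − 7688 + 1589 = 2729 bp
Sorted largest to smallest: 3117, 2729, 2568, 414 bp.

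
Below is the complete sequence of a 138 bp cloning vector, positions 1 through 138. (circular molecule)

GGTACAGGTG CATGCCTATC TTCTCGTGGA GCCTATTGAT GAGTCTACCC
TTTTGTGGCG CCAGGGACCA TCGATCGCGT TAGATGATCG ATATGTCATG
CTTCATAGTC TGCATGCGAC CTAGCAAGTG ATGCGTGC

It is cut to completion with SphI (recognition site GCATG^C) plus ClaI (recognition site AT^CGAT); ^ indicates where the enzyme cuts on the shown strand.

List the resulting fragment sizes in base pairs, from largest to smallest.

SphI sites (GCATGC) start at positions 10, 112.
SphI cuts after base 5 of each site (before the last base), so after positions 14, 116.
ClaI sites (ATCGAT) start at positions 70, 87.
ClaI cuts after base 2 of each site, so after positions 71, 88.
Combined cut positions: 14, 71, 88, 116.
Circular molecule, 4 cuts → 4 fragments:
  15–71 → 57 bp
  72–88 → 17 bp
  89–116 → 28 bp
  117–138 then 1–14 → 22 + 14 = 36 bp
Sorted largest to smallest: 57, 36, 28, 17 bp.

57, 36, 28, 17 bp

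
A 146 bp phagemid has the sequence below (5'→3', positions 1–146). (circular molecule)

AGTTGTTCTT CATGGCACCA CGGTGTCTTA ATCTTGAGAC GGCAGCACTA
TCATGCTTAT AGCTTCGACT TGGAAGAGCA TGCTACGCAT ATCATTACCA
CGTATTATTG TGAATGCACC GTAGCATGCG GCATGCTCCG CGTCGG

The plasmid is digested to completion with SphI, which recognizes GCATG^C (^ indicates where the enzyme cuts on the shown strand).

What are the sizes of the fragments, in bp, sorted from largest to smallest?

SphI sites (GCATGC) start at positions 78, 124, 131.
SphI cuts after base 5 of each site (before the last base), so after positions 82, 128, 135.
Circular molecule, 3 cuts → 3 fragments:
  83–128 → 46 bp
  129–135 → 7 bp
  136–146 then 1–82 → 11 + 82 = 93 bp
Sorted largest to smallest: 93, 46, 7 bp.

93, 46, 7 bp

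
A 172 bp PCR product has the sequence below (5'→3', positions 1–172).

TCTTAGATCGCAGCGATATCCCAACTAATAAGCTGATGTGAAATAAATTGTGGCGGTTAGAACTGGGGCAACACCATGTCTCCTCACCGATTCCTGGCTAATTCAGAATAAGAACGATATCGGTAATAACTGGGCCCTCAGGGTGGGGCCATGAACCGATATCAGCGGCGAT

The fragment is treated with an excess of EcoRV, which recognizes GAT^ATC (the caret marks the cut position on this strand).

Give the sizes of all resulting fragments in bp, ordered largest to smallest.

101, 42, 17, 12 bp

EcoRV sites (GATATC) start at positions 15, 116, 158.
EcoRV cuts after base 3 of each site, so after positions 17, 118, 160.
Linear molecule, 3 cuts → 4 fragments:
  1–17 → 17 bp
  18–118 → 101 bp
  119–160 → 42 bp
  161–172 → 12 bp
Sorted largest to smallest: 101, 42, 17, 12 bp.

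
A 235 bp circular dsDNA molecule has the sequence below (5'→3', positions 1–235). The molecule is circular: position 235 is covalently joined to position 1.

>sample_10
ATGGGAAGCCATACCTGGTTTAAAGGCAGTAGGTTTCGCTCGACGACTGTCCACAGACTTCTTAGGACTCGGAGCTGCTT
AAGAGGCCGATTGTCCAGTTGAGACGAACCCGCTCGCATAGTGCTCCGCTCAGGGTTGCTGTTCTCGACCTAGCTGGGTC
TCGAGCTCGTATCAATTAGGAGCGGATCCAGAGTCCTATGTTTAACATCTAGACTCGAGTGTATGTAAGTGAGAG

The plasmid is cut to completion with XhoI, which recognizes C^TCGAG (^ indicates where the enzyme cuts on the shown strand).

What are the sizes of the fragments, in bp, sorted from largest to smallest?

XhoI sites (CTCGAG) start at positions 160, 214.
XhoI cuts after the first base of each site, so after positions 160, 214.
Circular molecule, 2 cuts → 2 fragments:
  161–214 → 54 bp
  215–235 then 1–160 → 21 + 160 = 181 bp
Sorted largest to smallest: 181, 54 bp.

181, 54 bp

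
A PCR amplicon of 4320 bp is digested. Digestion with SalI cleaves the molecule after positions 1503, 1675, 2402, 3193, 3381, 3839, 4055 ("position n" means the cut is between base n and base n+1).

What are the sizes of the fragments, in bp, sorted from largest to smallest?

1503, 791, 727, 458, 265, 216, 188, 172 bp

Linear molecule, 7 cuts → 8 fragments:
  1503 − 0 = 1503 bp
  1675 − 1503 = 172 bp
  2402 − 1675 = 727 bp
  3193 − 2402 = 791 bp
  3381 − 3193 = 188 bp
  3839 − 3381 = 458 bp
  4055 − 3839 = 216 bp
  4320 − 4055 = 265 bp
Sorted largest to smallest: 1503, 791, 727, 458, 265, 216, 188, 172 bp.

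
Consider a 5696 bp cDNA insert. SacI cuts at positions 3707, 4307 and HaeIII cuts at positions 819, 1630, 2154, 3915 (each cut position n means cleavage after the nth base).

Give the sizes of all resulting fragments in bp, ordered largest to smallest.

Combined cut positions (sorted): 819, 1630, 2154, 3707, 3915, 4307.
Linear molecule, 6 cuts → 7 fragments:
  819 − 0 = 819 bp
  1630 − 819 = 811 bp
  2154 − 1630 = 524 bp
  3707 − 2154 = 1553 bp
  3915 − 3707 = 208 bp
  4307 − 3915 = 392 bp
  5696 − 4307 = 1389 bp
Sorted largest to smallest: 1553, 1389, 819, 811, 524, 392, 208 bp.

1553, 1389, 819, 811, 524, 392, 208 bp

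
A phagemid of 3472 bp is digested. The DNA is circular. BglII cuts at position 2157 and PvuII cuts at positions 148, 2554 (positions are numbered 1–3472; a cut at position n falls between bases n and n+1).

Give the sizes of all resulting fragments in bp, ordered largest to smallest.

2009, 1066, 397 bp

Combined cut positions (sorted): 148, 2157, 2554.
Circular molecule, 3 cuts → 3 fragments:
  2157 − 148 = 2009 bp
  2554 − 2157 = 397 bp
  wrap: 3472 − 2554 + 148 = 1066 bp
Sorted largest to smallest: 2009, 1066, 397 bp.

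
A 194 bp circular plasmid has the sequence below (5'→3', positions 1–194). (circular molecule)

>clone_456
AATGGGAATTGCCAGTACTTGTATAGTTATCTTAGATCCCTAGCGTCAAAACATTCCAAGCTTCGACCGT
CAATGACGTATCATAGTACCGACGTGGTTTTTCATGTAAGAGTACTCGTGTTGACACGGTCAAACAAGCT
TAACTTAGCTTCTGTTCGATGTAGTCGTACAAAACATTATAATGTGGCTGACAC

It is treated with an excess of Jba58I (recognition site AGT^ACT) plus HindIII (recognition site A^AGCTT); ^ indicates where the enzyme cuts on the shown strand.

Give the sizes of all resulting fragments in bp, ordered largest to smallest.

74, 55, 42, 23 bp

Jba58I sites (AGTACT) start at positions 14, 111.
Jba58I cuts after base 3 of each site, so after positions 16, 113.
HindIII sites (AAGCTT) start at positions 58, 136.
HindIII cuts after the first base of each site, so after positions 58, 136.
Combined cut positions: 16, 58, 113, 136.
Circular molecule, 4 cuts → 4 fragments:
  17–58 → 42 bp
  59–113 → 55 bp
  114–136 → 23 bp
  137–194 then 1–16 → 58 + 16 = 74 bp
Sorted largest to smallest: 74, 55, 42, 23 bp.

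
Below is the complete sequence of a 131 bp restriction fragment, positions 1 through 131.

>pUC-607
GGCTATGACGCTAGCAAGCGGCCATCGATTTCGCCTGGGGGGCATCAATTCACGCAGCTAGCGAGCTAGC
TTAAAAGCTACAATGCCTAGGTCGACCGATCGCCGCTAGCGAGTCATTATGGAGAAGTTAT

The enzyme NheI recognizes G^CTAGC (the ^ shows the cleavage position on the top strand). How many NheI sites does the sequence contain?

4

GCTAGC occurs starting at positions 10, 57, 65, 105.
NheI cuts at 4 sites.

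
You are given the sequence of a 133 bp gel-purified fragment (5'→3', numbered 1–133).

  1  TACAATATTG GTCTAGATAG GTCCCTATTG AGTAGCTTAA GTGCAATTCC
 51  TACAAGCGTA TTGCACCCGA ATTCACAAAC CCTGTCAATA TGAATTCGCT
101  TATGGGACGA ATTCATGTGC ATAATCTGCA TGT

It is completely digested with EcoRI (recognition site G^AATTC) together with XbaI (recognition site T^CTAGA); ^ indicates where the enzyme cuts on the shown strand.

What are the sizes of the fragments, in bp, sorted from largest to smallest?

EcoRI sites (GAATTC) start at positions 69, 92, 109.
EcoRI cuts after the first base of each site, so after positions 69, 92, 109.
The XbaI site (TCTAGA) starts at position 12.
XbaI cuts after the first base of each site, so after position 12.
Combined cut positions: 12, 69, 92, 109.
Linear molecule, 4 cuts → 5 fragments:
  1–12 → 12 bp
  13–69 → 57 bp
  70–92 → 23 bp
  93–109 → 17 bp
  110–133 → 24 bp
Sorted largest to smallest: 57, 24, 23, 17, 12 bp.

57, 24, 23, 17, 12 bp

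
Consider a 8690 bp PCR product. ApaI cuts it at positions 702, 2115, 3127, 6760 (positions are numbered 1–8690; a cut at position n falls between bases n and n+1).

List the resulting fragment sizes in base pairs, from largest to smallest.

3633, 1930, 1413, 1012, 702 bp

Linear molecule, 4 cuts → 5 fragments:
  702 − 0 = 702 bp
  2115 − 702 = 1413 bp
  3127 − 2115 = 1012 bp
  6760 − 3127 = 3633 bp
  8690 − 6760 = 1930 bp
Sorted largest to smallest: 3633, 1930, 1413, 1012, 702 bp.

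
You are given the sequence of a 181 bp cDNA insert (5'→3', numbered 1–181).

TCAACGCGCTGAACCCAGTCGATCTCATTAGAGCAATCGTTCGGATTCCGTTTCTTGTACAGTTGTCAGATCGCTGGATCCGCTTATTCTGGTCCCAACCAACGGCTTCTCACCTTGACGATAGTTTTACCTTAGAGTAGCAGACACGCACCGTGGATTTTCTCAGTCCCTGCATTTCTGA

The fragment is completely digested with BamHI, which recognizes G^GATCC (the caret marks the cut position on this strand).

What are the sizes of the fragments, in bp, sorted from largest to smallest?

The BamHI site (GGATCC) starts at position 76.
BamHI cuts after the first base of each site, so after position 76.
Linear molecule, 1 cut → 2 fragments:
  1–76 → 76 bp
  77–181 → 105 bp
Sorted largest to smallest: 105, 76 bp.

105, 76 bp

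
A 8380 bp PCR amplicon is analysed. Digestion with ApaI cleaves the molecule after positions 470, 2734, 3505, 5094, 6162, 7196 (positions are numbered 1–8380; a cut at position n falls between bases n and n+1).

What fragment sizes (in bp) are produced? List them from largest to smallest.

2264, 1589, 1184, 1068, 1034, 771, 470 bp

Linear molecule, 6 cuts → 7 fragments:
  470 − 0 = 470 bp
  2734 − 470 = 2264 bp
  3505 − 2734 = 771 bp
  5094 − 3505 = 1589 bp
  6162 − 5094 = 1068 bp
  7196 − 6162 = 1034 bp
  8380 − 7196 = 1184 bp
Sorted largest to smallest: 2264, 1589, 1184, 1068, 1034, 771, 470 bp.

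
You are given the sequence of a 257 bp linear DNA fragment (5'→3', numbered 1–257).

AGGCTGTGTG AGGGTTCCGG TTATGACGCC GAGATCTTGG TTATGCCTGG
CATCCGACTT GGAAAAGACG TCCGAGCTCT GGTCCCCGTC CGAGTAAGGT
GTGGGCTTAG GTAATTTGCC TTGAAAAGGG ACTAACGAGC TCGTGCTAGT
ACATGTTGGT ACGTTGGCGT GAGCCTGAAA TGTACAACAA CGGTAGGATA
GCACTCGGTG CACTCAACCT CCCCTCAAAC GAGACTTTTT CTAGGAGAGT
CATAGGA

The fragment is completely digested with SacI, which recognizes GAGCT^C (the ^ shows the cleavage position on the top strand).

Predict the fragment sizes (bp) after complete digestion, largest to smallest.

116, 78, 63 bp

SacI sites (GAGCTC) start at positions 74, 137.
SacI cuts after base 5 of each site (before the last base), so after positions 78, 141.
Linear molecule, 2 cuts → 3 fragments:
  1–78 → 78 bp
  79–141 → 63 bp
  142–257 → 116 bp
Sorted largest to smallest: 116, 78, 63 bp.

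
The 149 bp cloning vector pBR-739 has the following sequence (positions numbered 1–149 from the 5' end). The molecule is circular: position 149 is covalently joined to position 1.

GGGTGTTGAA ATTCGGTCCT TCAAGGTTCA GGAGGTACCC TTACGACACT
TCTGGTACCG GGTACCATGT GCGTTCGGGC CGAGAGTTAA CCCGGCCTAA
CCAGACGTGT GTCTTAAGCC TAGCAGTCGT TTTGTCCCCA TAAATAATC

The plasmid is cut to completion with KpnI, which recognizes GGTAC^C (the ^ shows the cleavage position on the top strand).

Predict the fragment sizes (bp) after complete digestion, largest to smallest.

KpnI sites (GGTACC) start at positions 34, 54, 61.
KpnI cuts after base 5 of each site (before the last base), so after positions 38, 58, 65.
Circular molecule, 3 cuts → 3 fragments:
  39–58 → 20 bp
  59–65 → 7 bp
  66–149 then 1–38 → 84 + 38 = 122 bp
Sorted largest to smallest: 122, 20, 7 bp.

122, 20, 7 bp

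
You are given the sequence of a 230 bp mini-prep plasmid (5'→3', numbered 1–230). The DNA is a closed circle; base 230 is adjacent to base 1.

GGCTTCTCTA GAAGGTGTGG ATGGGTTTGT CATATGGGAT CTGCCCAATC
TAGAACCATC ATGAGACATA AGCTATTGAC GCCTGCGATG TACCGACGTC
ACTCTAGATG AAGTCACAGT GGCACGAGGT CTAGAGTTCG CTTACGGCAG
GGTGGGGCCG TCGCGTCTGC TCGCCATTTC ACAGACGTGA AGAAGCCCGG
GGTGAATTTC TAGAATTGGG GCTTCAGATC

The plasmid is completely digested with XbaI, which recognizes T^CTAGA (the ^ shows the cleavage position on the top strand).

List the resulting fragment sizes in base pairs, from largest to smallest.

XbaI sites (TCTAGA) start at positions 7, 49, 103, 130, 209.
XbaI cuts after the first base of each site, so after positions 7, 49, 103, 130, 209.
Circular molecule, 5 cuts → 5 fragments:
  8–49 → 42 bp
  50–103 → 54 bp
  104–130 → 27 bp
  131–209 → 79 bp
  210–230 then 1–7 → 21 + 7 = 28 bp
Sorted largest to smallest: 79, 54, 42, 28, 27 bp.

79, 54, 42, 28, 27 bp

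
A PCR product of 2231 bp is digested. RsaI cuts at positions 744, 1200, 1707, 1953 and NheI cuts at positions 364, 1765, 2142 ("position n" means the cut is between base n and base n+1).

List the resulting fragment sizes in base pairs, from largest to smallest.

Combined cut positions (sorted): 364, 744, 1200, 1707, 1765, 1953, 2142.
Linear molecule, 7 cuts → 8 fragments:
  364 − 0 = 364 bp
  744 − 364 = 380 bp
  1200 − 744 = 456 bp
  1707 − 1200 = 507 bp
  1765 − 1707 = 58 bp
  1953 − 1765 = 188 bp
  2142 − 1953 = 189 bp
  2231 − 2142 = 89 bp
Sorted largest to smallest: 507, 456, 380, 364, 189, 188, 89, 58 bp.

507, 456, 380, 364, 189, 188, 89, 58 bp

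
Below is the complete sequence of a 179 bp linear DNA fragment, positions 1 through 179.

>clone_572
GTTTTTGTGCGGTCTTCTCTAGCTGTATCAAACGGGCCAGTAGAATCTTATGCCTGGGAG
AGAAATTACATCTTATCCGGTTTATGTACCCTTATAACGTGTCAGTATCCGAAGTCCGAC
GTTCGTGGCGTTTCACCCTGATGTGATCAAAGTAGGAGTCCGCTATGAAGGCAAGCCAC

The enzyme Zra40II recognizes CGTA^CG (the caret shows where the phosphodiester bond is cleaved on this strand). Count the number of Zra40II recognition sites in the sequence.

No occurrence of CGTACG is present in the sequence.
Zra40II does not cut: 0 sites.

0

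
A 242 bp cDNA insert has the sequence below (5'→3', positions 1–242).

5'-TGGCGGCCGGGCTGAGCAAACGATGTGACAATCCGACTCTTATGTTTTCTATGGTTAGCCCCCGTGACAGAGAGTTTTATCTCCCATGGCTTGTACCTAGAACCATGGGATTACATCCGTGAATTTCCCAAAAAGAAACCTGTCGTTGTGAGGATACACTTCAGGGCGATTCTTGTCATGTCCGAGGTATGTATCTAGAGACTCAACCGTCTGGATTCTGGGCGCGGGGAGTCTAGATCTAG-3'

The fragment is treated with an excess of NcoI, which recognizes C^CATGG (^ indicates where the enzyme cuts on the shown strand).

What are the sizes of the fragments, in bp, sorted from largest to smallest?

139, 84, 19 bp

NcoI sites (CCATGG) start at positions 84, 103.
NcoI cuts after the first base of each site, so after positions 84, 103.
Linear molecule, 2 cuts → 3 fragments:
  1–84 → 84 bp
  85–103 → 19 bp
  104–242 → 139 bp
Sorted largest to smallest: 139, 84, 19 bp.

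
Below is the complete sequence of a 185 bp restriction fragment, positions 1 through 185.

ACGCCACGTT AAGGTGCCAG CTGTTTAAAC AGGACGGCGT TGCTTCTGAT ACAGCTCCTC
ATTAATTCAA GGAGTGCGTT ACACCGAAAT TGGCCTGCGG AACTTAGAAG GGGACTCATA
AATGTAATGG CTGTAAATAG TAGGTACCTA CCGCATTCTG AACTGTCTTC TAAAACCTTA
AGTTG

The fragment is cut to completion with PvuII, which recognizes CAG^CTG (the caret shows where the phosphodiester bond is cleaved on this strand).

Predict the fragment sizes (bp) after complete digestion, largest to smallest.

The PvuII site (CAGCTG) starts at position 18.
PvuII cuts after base 3 of each site, so after position 20.
Linear molecule, 1 cut → 2 fragments:
  1–20 → 20 bp
  21–185 → 165 bp
Sorted largest to smallest: 165, 20 bp.

165, 20 bp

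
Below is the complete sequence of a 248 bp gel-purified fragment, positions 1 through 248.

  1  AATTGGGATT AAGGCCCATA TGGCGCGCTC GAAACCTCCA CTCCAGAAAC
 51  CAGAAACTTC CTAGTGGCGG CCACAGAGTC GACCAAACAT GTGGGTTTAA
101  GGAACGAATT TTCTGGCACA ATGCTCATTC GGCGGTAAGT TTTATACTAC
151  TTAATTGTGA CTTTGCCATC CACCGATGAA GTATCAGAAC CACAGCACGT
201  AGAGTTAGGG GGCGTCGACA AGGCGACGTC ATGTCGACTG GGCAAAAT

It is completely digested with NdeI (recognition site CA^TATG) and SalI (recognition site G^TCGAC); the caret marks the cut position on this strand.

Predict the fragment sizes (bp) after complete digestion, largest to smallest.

136, 60, 19, 18, 15 bp

The NdeI site (CATATG) starts at position 17.
NdeI cuts after base 2 of each site, so after position 18.
SalI sites (GTCGAC) start at positions 78, 214, 233.
SalI cuts after the first base of each site, so after positions 78, 214, 233.
Combined cut positions: 18, 78, 214, 233.
Linear molecule, 4 cuts → 5 fragments:
  1–18 → 18 bp
  19–78 → 60 bp
  79–214 → 136 bp
  215–233 → 19 bp
  234–248 → 15 bp
Sorted largest to smallest: 136, 60, 19, 18, 15 bp.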